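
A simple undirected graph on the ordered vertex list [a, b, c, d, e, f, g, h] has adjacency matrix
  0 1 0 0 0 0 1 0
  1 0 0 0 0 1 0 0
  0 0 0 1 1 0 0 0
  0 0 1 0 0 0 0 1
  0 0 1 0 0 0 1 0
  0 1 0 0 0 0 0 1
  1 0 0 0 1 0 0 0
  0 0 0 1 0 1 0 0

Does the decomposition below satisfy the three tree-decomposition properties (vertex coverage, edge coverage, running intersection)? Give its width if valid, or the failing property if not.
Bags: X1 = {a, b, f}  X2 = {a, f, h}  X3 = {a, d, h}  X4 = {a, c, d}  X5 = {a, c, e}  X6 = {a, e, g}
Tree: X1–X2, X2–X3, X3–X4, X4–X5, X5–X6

Yes; width 2.

Checking the three conditions: (i) the bags cover all of {a, b, c, d, e, f, g, h}; (ii) for each edge, some bag contains both endpoints; (iii) the bags containing any fixed vertex form a subtree. All hold, so the decomposition is valid with width 3 − 1 = 2.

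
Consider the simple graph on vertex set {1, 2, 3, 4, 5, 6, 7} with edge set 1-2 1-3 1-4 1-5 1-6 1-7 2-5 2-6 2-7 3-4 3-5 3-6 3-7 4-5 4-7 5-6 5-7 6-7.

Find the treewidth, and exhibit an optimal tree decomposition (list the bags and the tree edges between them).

Every bag has size at most 5, so the width is 5 − 1 = 4 and tw(G) ≤ 4. For the lower bound, the 5 vertices {1, 2, 5, 6, 7} are pairwise adjacent, and any tree decomposition puts a clique entirely inside one bag — forcing width ≥ 4. Hence tw(G) = 4 exactly.

Treewidth 4.
One such decomposition:
Bags: B1 = {1, 3, 4, 5, 7}  B2 = {1, 3, 5, 6, 7}  B3 = {1, 2, 5, 6, 7}
Tree: B1–B2, B2–B3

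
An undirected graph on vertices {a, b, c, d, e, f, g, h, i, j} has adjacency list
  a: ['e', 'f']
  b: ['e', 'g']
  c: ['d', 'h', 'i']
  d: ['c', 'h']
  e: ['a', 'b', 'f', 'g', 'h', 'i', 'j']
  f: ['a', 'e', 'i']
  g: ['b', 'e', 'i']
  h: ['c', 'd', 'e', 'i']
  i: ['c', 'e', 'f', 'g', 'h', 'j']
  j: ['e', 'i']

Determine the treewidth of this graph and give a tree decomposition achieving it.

Every bag has size at most 3, so the width is 3 − 1 = 2 and tw(G) ≤ 2. Conversely, {c, d, h} is a clique of size 3, and the vertices of any clique must share a bag in every tree decomposition; so some bag has ≥ 3 vertices and tw(G) ≥ 2. Therefore the treewidth is 2.

Treewidth 2.
One such decomposition:
Bags: B1 = {e, g, i}  B2 = {e, h, i}  B3 = {c, h, i}  B4 = {c, d, h}  B5 = {b, e, g}  B6 = {e, f, i}  B7 = {e, i, j}  B8 = {a, e, f}
Tree: B1–B2, B2–B3, B3–B4, B1–B5, B2–B6, B6–B7, B6–B8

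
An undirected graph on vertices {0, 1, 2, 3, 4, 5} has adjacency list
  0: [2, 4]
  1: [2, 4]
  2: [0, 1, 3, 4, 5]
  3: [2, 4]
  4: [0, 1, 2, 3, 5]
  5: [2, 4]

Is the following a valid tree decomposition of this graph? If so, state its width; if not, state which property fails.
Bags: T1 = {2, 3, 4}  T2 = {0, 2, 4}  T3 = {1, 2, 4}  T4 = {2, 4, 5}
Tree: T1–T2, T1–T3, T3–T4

Vertex coverage: the bags together contain {0, 1, 2, 3, 4, 5}, the full vertex set. Edge coverage: each edge of G has both endpoints in at least one bag. Running intersection: for every vertex, the bags containing it form a connected subtree. All three properties hold, so this is a valid tree decomposition of width max|bag| − 1 = 2, and hence tw(G) ≤ 2.

Yes; width 2.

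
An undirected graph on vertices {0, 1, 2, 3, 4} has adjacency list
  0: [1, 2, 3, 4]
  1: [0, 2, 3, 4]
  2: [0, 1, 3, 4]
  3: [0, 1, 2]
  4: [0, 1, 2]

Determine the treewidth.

3

A width-3 tree decomposition is:
Bags: B1 = {0, 1, 2, 3}  B2 = {0, 1, 2, 4}
Tree: B1–B2
The largest bag has 4 vertices, giving width 3; this decomposition certifies tw(G) ≤ 3. On the other hand G contains the 4-clique {0, 1, 2, 3}. A clique must lie in a single bag of any decomposition, so no decomposition can have width below 3. The upper and lower bounds meet at 3, so that is the treewidth.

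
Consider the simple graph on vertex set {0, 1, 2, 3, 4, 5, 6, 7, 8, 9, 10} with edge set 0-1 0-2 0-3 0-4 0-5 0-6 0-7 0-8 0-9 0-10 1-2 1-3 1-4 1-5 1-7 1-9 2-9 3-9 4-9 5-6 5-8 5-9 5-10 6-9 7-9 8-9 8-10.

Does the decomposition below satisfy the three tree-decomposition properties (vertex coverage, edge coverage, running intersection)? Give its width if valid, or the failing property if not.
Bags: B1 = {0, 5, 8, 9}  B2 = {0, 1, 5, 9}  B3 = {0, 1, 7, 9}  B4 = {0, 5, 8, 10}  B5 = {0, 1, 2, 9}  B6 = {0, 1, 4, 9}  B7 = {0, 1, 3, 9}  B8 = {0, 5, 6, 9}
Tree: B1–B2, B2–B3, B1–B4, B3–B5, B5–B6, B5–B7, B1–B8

Yes; width 3.

Every vertex of G appears in some bag (union = {0, 1, 2, 3, 4, 5, 6, 7, 8, 9, 10}); every edge is covered by a bag; and for each vertex v the set of bags containing v is connected in the bag tree. The decomposition is therefore valid. The largest bag has 4 vertices, so the width is 3.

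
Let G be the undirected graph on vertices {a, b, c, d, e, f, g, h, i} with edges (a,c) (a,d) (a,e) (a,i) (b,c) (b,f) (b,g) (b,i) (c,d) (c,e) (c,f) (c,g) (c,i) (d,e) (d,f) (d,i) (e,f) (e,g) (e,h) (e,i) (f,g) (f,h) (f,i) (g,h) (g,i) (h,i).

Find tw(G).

4

A width-4 tree decomposition is:
Bags: B1 = {c, e, f, g, i}  B2 = {e, f, g, h, i}  B3 = {b, c, f, g, i}  B4 = {c, d, e, f, i}  B5 = {a, c, d, e, i}
Tree: B1–B2, B1–B3, B1–B4, B4–B5
The largest bag has 5 vertices, giving width 4; this decomposition certifies tw(G) ≤ 4. On the other hand G contains the 5-clique {a, c, d, e, i}. A clique must lie in a single bag of any decomposition, so no decomposition can have width below 4. The upper and lower bounds meet at 4, so that is the treewidth.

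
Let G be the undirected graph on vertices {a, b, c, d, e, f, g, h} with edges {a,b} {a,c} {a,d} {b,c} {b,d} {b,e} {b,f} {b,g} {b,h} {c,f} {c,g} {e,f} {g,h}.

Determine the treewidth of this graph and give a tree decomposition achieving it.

The largest bag has 3 vertices, giving width 2; this decomposition certifies tw(G) ≤ 2. Conversely, {a, b, d} is a clique of size 3, and the vertices of any clique must share a bag in every tree decomposition; so some bag has ≥ 3 vertices and tw(G) ≥ 2. Combining the bounds, tw(G) = 2.

Treewidth 2.
Bags: B1 = {a, b, c}  B2 = {b, c, g}  B3 = {b, g, h}  B4 = {b, c, f}  B5 = {a, b, d}  B6 = {b, e, f}
Tree: B1–B2, B2–B3, B2–B4, B1–B5, B4–B6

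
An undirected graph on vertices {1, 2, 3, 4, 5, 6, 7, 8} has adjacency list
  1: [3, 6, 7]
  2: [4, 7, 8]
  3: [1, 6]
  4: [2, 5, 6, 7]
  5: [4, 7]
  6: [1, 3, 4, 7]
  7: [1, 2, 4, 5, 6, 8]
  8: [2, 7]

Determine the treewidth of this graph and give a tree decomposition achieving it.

Each bag holds 3 vertices, so the decomposition has width 2, which upper-bounds the treewidth. Conversely, {1, 3, 6} is a clique of size 3, and the vertices of any clique must share a bag in every tree decomposition; so some bag has ≥ 3 vertices and tw(G) ≥ 2. Therefore the treewidth is 2.

Treewidth 2.
One optimal decomposition is:
Bags: B1 = {4, 5, 7}  B2 = {4, 6, 7}  B3 = {2, 4, 7}  B4 = {1, 6, 7}  B5 = {1, 3, 6}  B6 = {2, 7, 8}
Tree: B1–B2, B1–B3, B2–B4, B4–B5, B3–B6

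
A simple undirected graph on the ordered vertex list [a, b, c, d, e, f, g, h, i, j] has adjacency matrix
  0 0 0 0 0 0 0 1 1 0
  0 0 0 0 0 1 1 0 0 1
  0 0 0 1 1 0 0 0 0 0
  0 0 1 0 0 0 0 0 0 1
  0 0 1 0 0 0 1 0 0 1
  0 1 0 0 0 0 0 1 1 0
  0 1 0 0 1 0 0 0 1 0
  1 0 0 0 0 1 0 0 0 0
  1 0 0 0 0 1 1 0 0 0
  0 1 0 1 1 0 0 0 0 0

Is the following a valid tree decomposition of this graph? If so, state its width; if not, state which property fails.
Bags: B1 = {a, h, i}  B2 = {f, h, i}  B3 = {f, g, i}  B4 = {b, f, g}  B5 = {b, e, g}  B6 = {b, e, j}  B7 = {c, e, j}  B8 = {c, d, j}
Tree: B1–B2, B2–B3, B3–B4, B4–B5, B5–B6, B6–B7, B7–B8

Yes; width 2.

Checking the three conditions: (i) the bags cover all of {a, b, c, d, e, f, g, h, i, j}; (ii) for each edge, some bag contains both endpoints; (iii) the bags containing any fixed vertex form a subtree. All hold, so the decomposition is valid with width 3 − 1 = 2.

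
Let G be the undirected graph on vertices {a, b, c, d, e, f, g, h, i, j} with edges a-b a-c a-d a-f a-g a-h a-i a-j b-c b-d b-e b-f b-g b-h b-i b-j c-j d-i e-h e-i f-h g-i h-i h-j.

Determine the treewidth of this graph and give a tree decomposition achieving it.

Treewidth 3.
One optimal decomposition is:
Bags: B1 = {a, b, h, i}  B2 = {a, b, d, i}  B3 = {b, e, h, i}  B4 = {a, b, h, j}  B5 = {a, b, g, i}  B6 = {a, b, c, j}  B7 = {a, b, f, h}
Tree: B1–B2, B1–B3, B1–B4, B1–B5, B4–B6, B4–B7

Each bag holds 4 vertices, so the decomposition has width 3, which upper-bounds the treewidth. Conversely, {b, e, h, i} is a clique of size 4, and the vertices of any clique must share a bag in every tree decomposition; so some bag has ≥ 4 vertices and tw(G) ≥ 3. Therefore the treewidth is 3.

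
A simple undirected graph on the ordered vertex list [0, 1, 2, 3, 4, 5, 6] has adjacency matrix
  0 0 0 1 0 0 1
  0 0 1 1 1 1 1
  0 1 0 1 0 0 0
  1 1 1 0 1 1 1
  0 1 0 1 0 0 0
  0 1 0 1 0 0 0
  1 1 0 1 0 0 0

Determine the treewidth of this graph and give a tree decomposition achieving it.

The largest bag has 3 vertices, giving width 2; this decomposition certifies tw(G) ≤ 2. For the lower bound, the 3 vertices {0, 3, 6} are pairwise adjacent, and any tree decomposition puts a clique entirely inside one bag — forcing width ≥ 2. Therefore the treewidth is 2.

Treewidth 2.
One optimal decomposition is:
Bags: B1 = {1, 3, 6}  B2 = {0, 3, 6}  B3 = {1, 3, 5}  B4 = {1, 2, 3}  B5 = {1, 3, 4}
Tree: B1–B2, B1–B3, B3–B4, B1–B5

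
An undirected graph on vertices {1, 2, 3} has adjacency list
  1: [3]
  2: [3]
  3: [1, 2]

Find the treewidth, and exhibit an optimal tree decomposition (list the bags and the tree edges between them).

Treewidth 1.
One optimal decomposition is:
Bags: B1 = {2, 3}  B2 = {1, 3}
Tree: B1–B2

Each bag holds 2 vertices, so the decomposition has width 1, which upper-bounds the treewidth. Any graph with an edge has treewidth ≥ 1, and G has the edge 2–3. Combining the bounds, tw(G) = 1.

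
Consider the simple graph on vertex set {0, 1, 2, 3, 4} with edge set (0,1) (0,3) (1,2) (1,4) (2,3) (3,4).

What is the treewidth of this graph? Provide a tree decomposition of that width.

Treewidth 2.
One optimal decomposition is:
Bags: B1 = {1, 2, 3}  B2 = {1, 3, 4}  B3 = {0, 1, 3}
Tree: B1–B2, B2–B3

Each bag holds 3 vertices, so the decomposition has width 2, which upper-bounds the treewidth. Since 2–1–4–3–2 is a cycle in G, G is not acyclic. Forests are exactly the graphs of treewidth ≤ 1, so tw(G) ≥ 2. The upper and lower bounds meet at 2, so that is the treewidth.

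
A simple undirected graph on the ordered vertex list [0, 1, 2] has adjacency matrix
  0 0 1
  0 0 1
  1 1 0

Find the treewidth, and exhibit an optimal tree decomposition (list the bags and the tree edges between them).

Treewidth 1.
One optimal decomposition is:
Bags: B1 = {1, 2}  B2 = {0, 2}
Tree: B1–B2

Each bag holds 2 vertices, so the decomposition has width 1, which upper-bounds the treewidth. G has an edge, so its treewidth is at least 1. Combining the bounds, tw(G) = 1.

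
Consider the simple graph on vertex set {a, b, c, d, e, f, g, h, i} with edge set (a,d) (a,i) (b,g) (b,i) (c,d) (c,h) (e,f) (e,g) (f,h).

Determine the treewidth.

2

A width-2 tree decomposition is:
Bags: B1 = {a, b, i}  B2 = {a, b, g}  B3 = {a, e, g}  B4 = {a, e, f}  B5 = {a, f, h}  B6 = {a, c, h}  B7 = {a, c, d}
Tree: B1–B2, B2–B3, B3–B4, B4–B5, B5–B6, B6–B7
Each bag holds 3 vertices, so the decomposition has width 2, which upper-bounds the treewidth. The edges a–i–b–g–e–f–h–c–d–a form a cycle, so G is not a tree and its treewidth is at least 2. Hence tw(G) = 2 exactly.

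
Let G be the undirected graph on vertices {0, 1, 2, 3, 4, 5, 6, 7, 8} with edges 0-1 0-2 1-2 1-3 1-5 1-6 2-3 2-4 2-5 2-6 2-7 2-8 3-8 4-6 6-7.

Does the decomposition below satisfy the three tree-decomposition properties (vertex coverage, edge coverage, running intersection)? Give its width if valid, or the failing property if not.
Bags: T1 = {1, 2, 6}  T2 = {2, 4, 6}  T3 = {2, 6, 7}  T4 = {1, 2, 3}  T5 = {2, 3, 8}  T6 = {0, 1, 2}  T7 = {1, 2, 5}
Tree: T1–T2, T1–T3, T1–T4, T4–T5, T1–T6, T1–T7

Yes; width 2.

Vertex coverage: the bags together contain {0, 1, 2, 3, 4, 5, 6, 7, 8}, the full vertex set. Edge coverage: each edge of G has both endpoints in at least one bag. Running intersection: for every vertex, the bags containing it form a connected subtree. All three properties hold, so this is a valid tree decomposition of width max|bag| − 1 = 2, and hence tw(G) ≤ 2.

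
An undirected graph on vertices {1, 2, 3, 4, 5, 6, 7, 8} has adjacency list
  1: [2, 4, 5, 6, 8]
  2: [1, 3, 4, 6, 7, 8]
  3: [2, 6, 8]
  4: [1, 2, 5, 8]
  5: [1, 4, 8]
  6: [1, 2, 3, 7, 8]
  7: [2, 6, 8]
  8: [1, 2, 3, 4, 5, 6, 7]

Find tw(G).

A width-3 tree decomposition is:
Bags: B1 = {1, 2, 6, 8}  B2 = {1, 2, 4, 8}  B3 = {2, 6, 7, 8}  B4 = {1, 4, 5, 8}  B5 = {2, 3, 6, 8}
Tree: B1–B2, B1–B3, B2–B4, B1–B5
The largest bag has 4 vertices, giving width 3; this decomposition certifies tw(G) ≤ 3. On the other hand G contains the 4-clique {1, 2, 4, 8}. A clique must lie in a single bag of any decomposition, so no decomposition can have width below 3. Therefore the treewidth is 3.

3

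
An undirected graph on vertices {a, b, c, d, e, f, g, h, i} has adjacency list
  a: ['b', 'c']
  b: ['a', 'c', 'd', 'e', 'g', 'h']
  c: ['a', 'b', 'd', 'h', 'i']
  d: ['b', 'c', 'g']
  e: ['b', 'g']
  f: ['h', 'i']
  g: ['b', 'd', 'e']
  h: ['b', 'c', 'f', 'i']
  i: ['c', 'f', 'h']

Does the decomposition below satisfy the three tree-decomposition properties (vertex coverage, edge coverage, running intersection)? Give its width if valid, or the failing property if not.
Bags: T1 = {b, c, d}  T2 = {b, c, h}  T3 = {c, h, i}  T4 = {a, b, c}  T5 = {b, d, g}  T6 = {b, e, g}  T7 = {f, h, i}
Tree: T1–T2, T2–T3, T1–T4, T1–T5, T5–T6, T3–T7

Vertex coverage: the bags together contain {a, b, c, d, e, f, g, h, i}, the full vertex set. Edge coverage: each edge of G has both endpoints in at least one bag. Running intersection: for every vertex, the bags containing it form a connected subtree. All three properties hold, so this is a valid tree decomposition of width max|bag| − 1 = 2, and hence tw(G) ≤ 2.

Yes; width 2.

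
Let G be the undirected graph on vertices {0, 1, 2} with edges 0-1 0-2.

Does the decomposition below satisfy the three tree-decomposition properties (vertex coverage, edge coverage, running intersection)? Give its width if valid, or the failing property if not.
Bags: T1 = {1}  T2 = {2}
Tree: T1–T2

No — vertex 0 appears in no bag.

A tree decomposition must satisfy three properties: every vertex lies in some bag; for every edge, both endpoints lie together in some bag; and for every vertex, the bags containing it form a connected subtree. Here vertex 0 appears in no bag, so the decomposition is invalid.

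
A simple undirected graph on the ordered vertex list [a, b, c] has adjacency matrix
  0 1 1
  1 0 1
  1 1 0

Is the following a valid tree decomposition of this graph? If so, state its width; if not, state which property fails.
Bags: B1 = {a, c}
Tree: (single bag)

A tree decomposition must satisfy three properties: every vertex lies in some bag; for every edge, both endpoints lie together in some bag; and for every vertex, the bags containing it form a connected subtree. Here vertex b appears in no bag, so the decomposition is invalid.

No — vertex b appears in no bag.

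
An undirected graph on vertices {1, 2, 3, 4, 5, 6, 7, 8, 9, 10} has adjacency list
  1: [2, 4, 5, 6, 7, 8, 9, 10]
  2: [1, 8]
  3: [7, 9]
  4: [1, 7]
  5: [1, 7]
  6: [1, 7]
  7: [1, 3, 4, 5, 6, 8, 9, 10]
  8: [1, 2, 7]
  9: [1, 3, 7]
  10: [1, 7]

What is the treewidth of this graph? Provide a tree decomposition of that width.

Treewidth 2.
One optimal decomposition is:
Bags: B1 = {1, 4, 7}  B2 = {1, 5, 7}  B3 = {1, 7, 8}  B4 = {1, 7, 9}  B5 = {1, 2, 8}  B6 = {1, 7, 10}  B7 = {1, 6, 7}  B8 = {3, 7, 9}
Tree: B1–B2, B1–B3, B3–B4, B3–B5, B1–B6, B4–B7, B4–B8

The largest bag has 3 vertices, giving width 2; this decomposition certifies tw(G) ≤ 2. Conversely, {1, 2, 8} is a clique of size 3, and the vertices of any clique must share a bag in every tree decomposition; so some bag has ≥ 3 vertices and tw(G) ≥ 2. Combining the bounds, tw(G) = 2.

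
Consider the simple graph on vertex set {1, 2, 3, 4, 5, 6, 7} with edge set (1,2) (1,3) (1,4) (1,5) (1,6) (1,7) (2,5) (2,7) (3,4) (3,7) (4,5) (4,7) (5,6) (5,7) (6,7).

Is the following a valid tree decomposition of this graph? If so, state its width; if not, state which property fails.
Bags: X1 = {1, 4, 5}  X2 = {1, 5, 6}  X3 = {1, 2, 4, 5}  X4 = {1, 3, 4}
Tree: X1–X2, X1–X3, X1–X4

No — vertex 7 appears in no bag.

A tree decomposition must satisfy three properties: every vertex lies in some bag; for every edge, both endpoints lie together in some bag; and for every vertex, the bags containing it form a connected subtree. Here vertex 7 appears in no bag, so the decomposition is invalid.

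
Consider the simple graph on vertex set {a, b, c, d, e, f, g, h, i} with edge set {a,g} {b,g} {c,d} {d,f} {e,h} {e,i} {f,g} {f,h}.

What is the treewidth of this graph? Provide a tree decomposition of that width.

Treewidth 1.
One such decomposition:
Bags: B1 = {f, g}  B2 = {f, h}  B3 = {d, f}  B4 = {c, d}  B5 = {a, g}  B6 = {e, h}  B7 = {e, i}  B8 = {b, g}
Tree: B1–B2, B1–B3, B3–B4, B1–B5, B2–B6, B6–B7, B1–B8

Each bag holds 2 vertices, so the decomposition has width 1, which upper-bounds the treewidth. Any graph with an edge has treewidth ≥ 1, and G has the edge f–g. Therefore the treewidth is 1.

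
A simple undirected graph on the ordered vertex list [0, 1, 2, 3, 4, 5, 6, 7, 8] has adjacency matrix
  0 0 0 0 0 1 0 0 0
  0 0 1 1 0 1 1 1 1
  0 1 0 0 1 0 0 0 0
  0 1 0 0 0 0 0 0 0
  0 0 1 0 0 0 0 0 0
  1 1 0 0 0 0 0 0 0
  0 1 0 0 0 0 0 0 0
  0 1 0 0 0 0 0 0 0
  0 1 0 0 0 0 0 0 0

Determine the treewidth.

A width-1 tree decomposition is:
Bags: B1 = {1, 7}  B2 = {1, 8}  B3 = {1, 5}  B4 = {1, 2}  B5 = {1, 3}  B6 = {2, 4}  B7 = {1, 6}  B8 = {0, 5}
Tree: B1–B2, B1–B3, B1–B4, B1–B5, B4–B6, B3–B7, B3–B8
Every bag has size at most 2, so the width is 2 − 1 = 1 and tw(G) ≤ 1. G has an edge, so its treewidth is at least 1. Therefore the treewidth is 1.

1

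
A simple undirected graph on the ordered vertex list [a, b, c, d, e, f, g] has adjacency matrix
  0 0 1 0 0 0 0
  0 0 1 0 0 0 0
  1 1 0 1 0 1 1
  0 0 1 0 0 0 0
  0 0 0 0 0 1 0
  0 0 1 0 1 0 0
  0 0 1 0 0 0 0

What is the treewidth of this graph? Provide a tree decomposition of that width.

Treewidth 1.
Bags: B1 = {b, c}  B2 = {c, d}  B3 = {c, f}  B4 = {a, c}  B5 = {e, f}  B6 = {c, g}
Tree: B1–B2, B2–B3, B3–B4, B3–B5, B1–B6

Each bag holds 2 vertices, so the decomposition has width 1, which upper-bounds the treewidth. Any graph with an edge has treewidth ≥ 1, and G has the edge b–c. Therefore the treewidth is 1.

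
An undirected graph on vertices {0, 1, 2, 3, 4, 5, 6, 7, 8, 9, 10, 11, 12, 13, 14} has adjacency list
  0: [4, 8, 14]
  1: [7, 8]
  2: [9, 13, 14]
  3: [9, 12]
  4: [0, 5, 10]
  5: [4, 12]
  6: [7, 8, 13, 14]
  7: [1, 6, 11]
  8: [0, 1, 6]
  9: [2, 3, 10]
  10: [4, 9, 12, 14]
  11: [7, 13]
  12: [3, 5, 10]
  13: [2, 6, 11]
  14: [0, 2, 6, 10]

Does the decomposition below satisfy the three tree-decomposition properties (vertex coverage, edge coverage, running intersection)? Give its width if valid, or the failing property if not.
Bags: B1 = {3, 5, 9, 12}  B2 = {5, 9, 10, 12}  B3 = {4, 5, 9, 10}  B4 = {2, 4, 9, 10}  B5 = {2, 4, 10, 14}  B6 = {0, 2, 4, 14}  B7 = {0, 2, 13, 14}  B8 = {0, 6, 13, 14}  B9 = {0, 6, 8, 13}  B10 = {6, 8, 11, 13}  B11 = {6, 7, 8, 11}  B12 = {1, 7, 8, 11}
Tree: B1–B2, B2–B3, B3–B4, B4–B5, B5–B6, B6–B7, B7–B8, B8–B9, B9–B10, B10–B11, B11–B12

Yes; width 3.

Every vertex of G appears in some bag (union = {0, 1, 2, 3, 4, 5, 6, 7, 8, 9, 10, 11, 12, 13, 14}); every edge is covered by a bag; and for each vertex v the set of bags containing v is connected in the bag tree. The decomposition is therefore valid. The largest bag has 4 vertices, so the width is 3.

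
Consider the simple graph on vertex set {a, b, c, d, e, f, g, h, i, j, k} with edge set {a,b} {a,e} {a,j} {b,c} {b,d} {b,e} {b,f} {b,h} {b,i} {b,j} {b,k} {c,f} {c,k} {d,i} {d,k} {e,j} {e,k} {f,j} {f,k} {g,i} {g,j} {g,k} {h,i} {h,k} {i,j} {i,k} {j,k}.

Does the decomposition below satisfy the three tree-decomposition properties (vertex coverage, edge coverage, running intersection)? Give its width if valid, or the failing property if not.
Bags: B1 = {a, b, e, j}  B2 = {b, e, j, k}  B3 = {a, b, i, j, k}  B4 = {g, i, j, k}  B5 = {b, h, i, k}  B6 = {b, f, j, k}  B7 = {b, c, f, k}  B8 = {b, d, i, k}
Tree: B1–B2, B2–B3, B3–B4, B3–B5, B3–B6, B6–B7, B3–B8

A tree decomposition must satisfy three properties: every vertex lies in some bag; for every edge, both endpoints lie together in some bag; and for every vertex, the bags containing it form a connected subtree. Here bags containing vertex a are not connected in the tree, so the decomposition is invalid.

No — bags containing vertex a are not connected in the tree.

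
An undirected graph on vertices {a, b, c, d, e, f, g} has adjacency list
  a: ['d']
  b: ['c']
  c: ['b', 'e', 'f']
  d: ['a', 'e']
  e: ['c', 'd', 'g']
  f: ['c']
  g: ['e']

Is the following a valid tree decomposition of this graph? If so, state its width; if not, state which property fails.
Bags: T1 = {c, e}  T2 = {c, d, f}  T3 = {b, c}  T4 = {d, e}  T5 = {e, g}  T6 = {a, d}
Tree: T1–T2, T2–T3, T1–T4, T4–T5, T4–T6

No — bags containing vertex d are not connected in the tree.

A tree decomposition must satisfy three properties: every vertex lies in some bag; for every edge, both endpoints lie together in some bag; and for every vertex, the bags containing it form a connected subtree. Here bags containing vertex d are not connected in the tree, so the decomposition is invalid.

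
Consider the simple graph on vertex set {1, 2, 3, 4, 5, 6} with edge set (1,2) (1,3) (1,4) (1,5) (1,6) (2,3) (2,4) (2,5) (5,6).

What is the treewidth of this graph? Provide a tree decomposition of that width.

Each bag holds 3 vertices, so the decomposition has width 2, which upper-bounds the treewidth. On the other hand G contains the 3-clique {1, 2, 3}. A clique must lie in a single bag of any decomposition, so no decomposition can have width below 2. Hence tw(G) = 2 exactly.

Treewidth 2.
One optimal decomposition is:
Bags: B1 = {1, 2, 4}  B2 = {1, 2, 3}  B3 = {1, 2, 5}  B4 = {1, 5, 6}
Tree: B1–B2, B2–B3, B3–B4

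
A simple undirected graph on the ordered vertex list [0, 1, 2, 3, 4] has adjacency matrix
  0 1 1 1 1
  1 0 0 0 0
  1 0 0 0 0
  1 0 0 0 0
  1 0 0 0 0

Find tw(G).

1

A width-1 tree decomposition is:
Bags: B1 = {0, 4}  B2 = {0, 1}  B3 = {0, 2}  B4 = {0, 3}
Tree: B1–B2, B2–B3, B3–B4
Every bag has size at most 2, so the width is 2 − 1 = 1 and tw(G) ≤ 1. Since G has at least one edge (e.g. 4–0), it is not an edgeless graph, so tw(G) ≥ 1. Combining the bounds, tw(G) = 1.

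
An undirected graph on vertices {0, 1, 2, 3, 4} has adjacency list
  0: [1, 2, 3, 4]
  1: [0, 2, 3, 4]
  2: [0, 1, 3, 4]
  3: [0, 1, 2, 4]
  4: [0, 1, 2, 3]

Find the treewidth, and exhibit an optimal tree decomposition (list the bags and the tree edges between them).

A single bag containing all 5 vertices is trivially a valid decomposition of width 4. On the other hand G contains the 5-clique {0, 1, 2, 3, 4}. A clique must lie in a single bag of any decomposition, so no decomposition can have width below 4. The upper and lower bounds meet at 4, so that is the treewidth.

Treewidth 4.
One optimal decomposition is:
Bags: B1 = {0, 1, 2, 3, 4}
Tree: (single bag)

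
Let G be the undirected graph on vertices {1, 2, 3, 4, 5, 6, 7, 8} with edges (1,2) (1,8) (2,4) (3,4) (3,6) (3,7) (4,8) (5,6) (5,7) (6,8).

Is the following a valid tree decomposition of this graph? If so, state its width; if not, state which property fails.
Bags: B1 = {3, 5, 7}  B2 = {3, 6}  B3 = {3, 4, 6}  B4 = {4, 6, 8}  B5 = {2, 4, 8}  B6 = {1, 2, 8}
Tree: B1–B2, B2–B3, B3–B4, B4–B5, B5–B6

A tree decomposition must satisfy three properties: every vertex lies in some bag; for every edge, both endpoints lie together in some bag; and for every vertex, the bags containing it form a connected subtree. Here edge (5,6) lies in no bag, so the decomposition is invalid.

No — edge (5,6) lies in no bag.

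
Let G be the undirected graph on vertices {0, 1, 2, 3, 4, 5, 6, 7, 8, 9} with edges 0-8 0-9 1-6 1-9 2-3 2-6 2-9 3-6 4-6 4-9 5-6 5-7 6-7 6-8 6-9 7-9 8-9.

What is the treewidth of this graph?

A width-2 tree decomposition is:
Bags: B1 = {6, 8, 9}  B2 = {2, 6, 9}  B3 = {1, 6, 9}  B4 = {4, 6, 9}  B5 = {0, 8, 9}  B6 = {6, 7, 9}  B7 = {2, 3, 6}  B8 = {5, 6, 7}
Tree: B1–B2, B2–B3, B3–B4, B1–B5, B2–B6, B2–B7, B6–B8
Every bag has size at most 3, so the width is 3 − 1 = 2 and tw(G) ≤ 2. On the other hand G contains the 3-clique {0, 8, 9}. A clique must lie in a single bag of any decomposition, so no decomposition can have width below 2. Hence tw(G) = 2 exactly.

2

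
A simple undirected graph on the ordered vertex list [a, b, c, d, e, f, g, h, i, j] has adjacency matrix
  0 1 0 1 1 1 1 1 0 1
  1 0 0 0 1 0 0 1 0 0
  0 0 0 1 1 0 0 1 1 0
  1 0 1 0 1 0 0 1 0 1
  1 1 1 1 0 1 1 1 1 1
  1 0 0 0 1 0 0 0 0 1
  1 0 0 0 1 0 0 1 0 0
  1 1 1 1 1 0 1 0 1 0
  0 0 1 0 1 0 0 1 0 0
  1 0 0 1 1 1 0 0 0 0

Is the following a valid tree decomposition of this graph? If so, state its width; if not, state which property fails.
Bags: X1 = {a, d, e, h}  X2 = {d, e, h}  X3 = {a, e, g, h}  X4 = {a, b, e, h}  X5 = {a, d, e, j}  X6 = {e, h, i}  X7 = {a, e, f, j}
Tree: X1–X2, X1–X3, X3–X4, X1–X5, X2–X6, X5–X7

A tree decomposition must satisfy three properties: every vertex lies in some bag; for every edge, both endpoints lie together in some bag; and for every vertex, the bags containing it form a connected subtree. Here vertex c appears in no bag, so the decomposition is invalid.

No — vertex c appears in no bag.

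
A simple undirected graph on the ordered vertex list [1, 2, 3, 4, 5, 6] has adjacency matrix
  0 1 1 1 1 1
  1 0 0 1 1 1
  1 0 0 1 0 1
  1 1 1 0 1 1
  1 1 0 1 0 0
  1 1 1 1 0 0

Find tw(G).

3

A width-3 tree decomposition is:
Bags: B1 = {1, 2, 4, 6}  B2 = {1, 3, 4, 6}  B3 = {1, 2, 4, 5}
Tree: B1–B2, B1–B3
Every bag has size at most 4, so the width is 4 − 1 = 3 and tw(G) ≤ 3. For the lower bound, the 4 vertices {1, 2, 4, 5} are pairwise adjacent, and any tree decomposition puts a clique entirely inside one bag — forcing width ≥ 3. Hence tw(G) = 3 exactly.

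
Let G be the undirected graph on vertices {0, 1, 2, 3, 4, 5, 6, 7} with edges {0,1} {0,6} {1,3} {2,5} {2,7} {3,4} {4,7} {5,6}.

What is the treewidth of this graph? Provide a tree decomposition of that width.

Every bag has size at most 3, so the width is 3 − 1 = 2 and tw(G) ≤ 2. For the lower bound, G contains the cycle 7–4–3–1–0–6–5–2–7, so G is not a forest; only forests have treewidth ≤ 1, hence tw(G) ≥ 2. The upper and lower bounds meet at 2, so that is the treewidth.

Treewidth 2.
One such decomposition:
Bags: B1 = {3, 4, 7}  B2 = {1, 3, 7}  B3 = {0, 1, 7}  B4 = {0, 6, 7}  B5 = {5, 6, 7}  B6 = {2, 5, 7}
Tree: B1–B2, B2–B3, B3–B4, B4–B5, B5–B6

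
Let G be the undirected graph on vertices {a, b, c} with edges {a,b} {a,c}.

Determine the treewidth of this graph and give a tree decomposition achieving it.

Treewidth 1.
One optimal decomposition is:
Bags: B1 = {a, c}  B2 = {a, b}
Tree: B1–B2

The largest bag has 2 vertices, giving width 1; this decomposition certifies tw(G) ≤ 1. Since G has at least one edge (e.g. c–a), it is not an edgeless graph, so tw(G) ≥ 1. Therefore the treewidth is 1.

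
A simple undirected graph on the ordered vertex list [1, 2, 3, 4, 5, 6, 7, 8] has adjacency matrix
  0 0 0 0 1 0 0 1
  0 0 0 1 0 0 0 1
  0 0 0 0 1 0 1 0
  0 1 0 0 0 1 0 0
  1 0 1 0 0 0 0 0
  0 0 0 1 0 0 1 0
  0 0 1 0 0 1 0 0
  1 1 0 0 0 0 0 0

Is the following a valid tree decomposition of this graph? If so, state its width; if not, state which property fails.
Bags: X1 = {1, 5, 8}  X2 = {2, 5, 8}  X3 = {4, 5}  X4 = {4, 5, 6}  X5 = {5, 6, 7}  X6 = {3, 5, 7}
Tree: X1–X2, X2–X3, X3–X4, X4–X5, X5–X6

A tree decomposition must satisfy three properties: every vertex lies in some bag; for every edge, both endpoints lie together in some bag; and for every vertex, the bags containing it form a connected subtree. Here edge (2,4) lies in no bag, so the decomposition is invalid.

No — edge (2,4) lies in no bag.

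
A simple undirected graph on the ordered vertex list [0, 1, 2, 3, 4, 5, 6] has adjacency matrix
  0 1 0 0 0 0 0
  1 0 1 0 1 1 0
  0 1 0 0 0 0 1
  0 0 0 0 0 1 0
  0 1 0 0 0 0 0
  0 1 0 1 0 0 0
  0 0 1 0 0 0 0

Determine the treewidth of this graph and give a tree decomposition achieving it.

Treewidth 1.
One such decomposition:
Bags: B1 = {1, 2}  B2 = {1, 4}  B3 = {1, 5}  B4 = {3, 5}  B5 = {0, 1}  B6 = {2, 6}
Tree: B1–B2, B2–B3, B3–B4, B2–B5, B1–B6

Each bag holds 2 vertices, so the decomposition has width 1, which upper-bounds the treewidth. Any graph with an edge has treewidth ≥ 1, and G has the edge 1–2. Hence tw(G) = 1 exactly.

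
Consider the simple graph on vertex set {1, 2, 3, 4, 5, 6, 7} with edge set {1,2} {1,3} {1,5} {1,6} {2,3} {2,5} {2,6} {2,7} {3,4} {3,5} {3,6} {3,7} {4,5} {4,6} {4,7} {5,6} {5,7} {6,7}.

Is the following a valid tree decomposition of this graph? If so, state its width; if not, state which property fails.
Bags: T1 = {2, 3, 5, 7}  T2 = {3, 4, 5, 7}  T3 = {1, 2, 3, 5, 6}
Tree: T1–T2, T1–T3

No — edge (6,7) lies in no bag.

A tree decomposition must satisfy three properties: every vertex lies in some bag; for every edge, both endpoints lie together in some bag; and for every vertex, the bags containing it form a connected subtree. Here edge (6,7) lies in no bag, so the decomposition is invalid.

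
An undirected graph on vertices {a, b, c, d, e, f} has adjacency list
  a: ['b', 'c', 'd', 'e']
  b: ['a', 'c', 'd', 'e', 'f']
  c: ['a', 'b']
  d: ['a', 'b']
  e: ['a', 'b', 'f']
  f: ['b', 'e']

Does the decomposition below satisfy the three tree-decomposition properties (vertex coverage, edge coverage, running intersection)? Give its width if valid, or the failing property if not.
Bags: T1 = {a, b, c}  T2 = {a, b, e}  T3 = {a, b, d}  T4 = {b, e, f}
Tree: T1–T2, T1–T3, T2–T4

Checking the three conditions: (i) the bags cover all of {a, b, c, d, e, f}; (ii) for each edge, some bag contains both endpoints; (iii) the bags containing any fixed vertex form a subtree. All hold, so the decomposition is valid with width 3 − 1 = 2.

Yes; width 2.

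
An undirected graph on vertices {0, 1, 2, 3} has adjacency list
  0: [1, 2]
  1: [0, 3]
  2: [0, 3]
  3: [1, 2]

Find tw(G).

A width-2 tree decomposition is:
Bags: B1 = {0, 1, 3}  B2 = {0, 2, 3}
Tree: B1–B2
The largest bag has 3 vertices, giving width 2; this decomposition certifies tw(G) ≤ 2. For the lower bound, G contains the cycle 0–1–3–2–0, so G is not a forest; only forests have treewidth ≤ 1, hence tw(G) ≥ 2. The upper and lower bounds meet at 2, so that is the treewidth.

2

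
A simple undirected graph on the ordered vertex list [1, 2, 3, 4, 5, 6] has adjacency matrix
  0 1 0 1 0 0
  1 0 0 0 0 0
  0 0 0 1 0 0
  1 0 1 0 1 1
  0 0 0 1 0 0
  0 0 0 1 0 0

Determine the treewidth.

A width-1 tree decomposition is:
Bags: B1 = {4, 6}  B2 = {1, 4}  B3 = {4, 5}  B4 = {1, 2}  B5 = {3, 4}
Tree: B1–B2, B2–B3, B2–B4, B1–B5
The largest bag has 2 vertices, giving width 1; this decomposition certifies tw(G) ≤ 1. G has an edge, so its treewidth is at least 1. Therefore the treewidth is 1.

1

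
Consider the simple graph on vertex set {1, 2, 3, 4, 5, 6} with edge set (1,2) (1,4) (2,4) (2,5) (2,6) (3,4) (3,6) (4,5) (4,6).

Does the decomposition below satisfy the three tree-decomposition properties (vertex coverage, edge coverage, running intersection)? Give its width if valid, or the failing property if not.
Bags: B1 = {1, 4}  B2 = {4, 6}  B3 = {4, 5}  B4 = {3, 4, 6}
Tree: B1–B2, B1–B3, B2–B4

A tree decomposition must satisfy three properties: every vertex lies in some bag; for every edge, both endpoints lie together in some bag; and for every vertex, the bags containing it form a connected subtree. Here vertex 2 appears in no bag, so the decomposition is invalid.

No — vertex 2 appears in no bag.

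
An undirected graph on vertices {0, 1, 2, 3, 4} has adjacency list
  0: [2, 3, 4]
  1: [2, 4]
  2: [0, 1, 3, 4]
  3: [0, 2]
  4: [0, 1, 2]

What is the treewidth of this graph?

A width-2 tree decomposition is:
Bags: B1 = {0, 2, 4}  B2 = {0, 2, 3}  B3 = {1, 2, 4}
Tree: B1–B2, B1–B3
The largest bag has 3 vertices, giving width 2; this decomposition certifies tw(G) ≤ 2. On the other hand G contains the 3-clique {0, 2, 3}. A clique must lie in a single bag of any decomposition, so no decomposition can have width below 2. The upper and lower bounds meet at 2, so that is the treewidth.

2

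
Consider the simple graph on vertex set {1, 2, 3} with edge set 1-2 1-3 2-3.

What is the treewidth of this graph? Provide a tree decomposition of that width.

A single bag containing all 3 vertices is trivially a valid decomposition of width 2. On the other hand G contains the 3-clique {1, 2, 3}. A clique must lie in a single bag of any decomposition, so no decomposition can have width below 2. Therefore the treewidth is 2.

Treewidth 2.
One optimal decomposition is:
Bags: B1 = {1, 2, 3}
Tree: (single bag)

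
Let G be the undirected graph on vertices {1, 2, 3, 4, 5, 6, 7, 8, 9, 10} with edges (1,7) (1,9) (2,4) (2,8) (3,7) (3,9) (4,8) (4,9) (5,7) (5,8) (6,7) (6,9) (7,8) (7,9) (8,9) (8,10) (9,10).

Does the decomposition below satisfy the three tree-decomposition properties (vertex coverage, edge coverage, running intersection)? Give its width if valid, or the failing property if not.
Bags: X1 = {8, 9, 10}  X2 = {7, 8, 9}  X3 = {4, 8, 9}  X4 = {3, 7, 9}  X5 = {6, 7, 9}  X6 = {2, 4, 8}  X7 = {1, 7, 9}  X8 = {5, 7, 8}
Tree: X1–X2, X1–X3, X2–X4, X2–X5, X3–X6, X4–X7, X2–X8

Yes; width 2.

Every vertex of G appears in some bag (union = {1, 2, 3, 4, 5, 6, 7, 8, 9, 10}); every edge is covered by a bag; and for each vertex v the set of bags containing v is connected in the bag tree. The decomposition is therefore valid. The largest bag has 3 vertices, so the width is 2.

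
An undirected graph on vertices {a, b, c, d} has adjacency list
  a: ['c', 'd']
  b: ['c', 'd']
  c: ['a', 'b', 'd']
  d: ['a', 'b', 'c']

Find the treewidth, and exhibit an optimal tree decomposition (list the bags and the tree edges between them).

The largest bag has 3 vertices, giving width 2; this decomposition certifies tw(G) ≤ 2. On the other hand G contains the 3-clique {a, c, d}. A clique must lie in a single bag of any decomposition, so no decomposition can have width below 2. The upper and lower bounds meet at 2, so that is the treewidth.

Treewidth 2.
One optimal decomposition is:
Bags: B1 = {b, c, d}  B2 = {a, c, d}
Tree: B1–B2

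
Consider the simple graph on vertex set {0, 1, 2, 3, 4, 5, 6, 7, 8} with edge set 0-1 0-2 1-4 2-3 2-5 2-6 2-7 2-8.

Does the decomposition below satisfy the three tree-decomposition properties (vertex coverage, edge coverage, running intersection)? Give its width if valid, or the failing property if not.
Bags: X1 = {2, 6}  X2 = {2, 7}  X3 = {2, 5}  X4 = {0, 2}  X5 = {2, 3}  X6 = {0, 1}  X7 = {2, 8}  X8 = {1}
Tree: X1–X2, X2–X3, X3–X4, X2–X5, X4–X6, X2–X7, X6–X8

No — vertex 4 appears in no bag.

A tree decomposition must satisfy three properties: every vertex lies in some bag; for every edge, both endpoints lie together in some bag; and for every vertex, the bags containing it form a connected subtree. Here vertex 4 appears in no bag, so the decomposition is invalid.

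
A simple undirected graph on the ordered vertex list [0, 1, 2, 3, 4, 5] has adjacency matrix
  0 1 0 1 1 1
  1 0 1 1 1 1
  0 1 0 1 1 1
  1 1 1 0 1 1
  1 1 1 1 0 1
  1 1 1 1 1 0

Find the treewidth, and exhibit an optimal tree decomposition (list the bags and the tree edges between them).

Treewidth 4.
One such decomposition:
Bags: B1 = {1, 2, 3, 4, 5}  B2 = {0, 1, 3, 4, 5}
Tree: B1–B2

Each bag holds 5 vertices, so the decomposition has width 4, which upper-bounds the treewidth. For the lower bound, the 5 vertices {0, 1, 3, 4, 5} are pairwise adjacent, and any tree decomposition puts a clique entirely inside one bag — forcing width ≥ 4. Hence tw(G) = 4 exactly.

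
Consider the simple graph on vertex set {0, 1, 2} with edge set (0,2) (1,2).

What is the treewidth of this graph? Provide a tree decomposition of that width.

Treewidth 1.
One such decomposition:
Bags: B1 = {0, 2}  B2 = {1, 2}
Tree: B1–B2

Each bag holds 2 vertices, so the decomposition has width 1, which upper-bounds the treewidth. Any graph with an edge has treewidth ≥ 1, and G has the edge 2–0. The upper and lower bounds meet at 1, so that is the treewidth.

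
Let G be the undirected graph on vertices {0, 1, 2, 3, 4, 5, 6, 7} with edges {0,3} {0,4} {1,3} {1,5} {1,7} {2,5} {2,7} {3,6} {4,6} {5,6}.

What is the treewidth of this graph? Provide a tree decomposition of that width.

Each bag holds 3 vertices, so the decomposition has width 2, which upper-bounds the treewidth. For the lower bound, G contains the cycle 4–0–3–6–4, so G is not a forest; only forests have treewidth ≤ 1, hence tw(G) ≥ 2. Combining the bounds, tw(G) = 2.

Treewidth 2.
One optimal decomposition is:
Bags: B1 = {0, 4, 6}  B2 = {0, 3, 6}  B3 = {3, 5, 6}  B4 = {1, 3, 5}  B5 = {1, 2, 5}  B6 = {1, 2, 7}
Tree: B1–B2, B2–B3, B3–B4, B4–B5, B5–B6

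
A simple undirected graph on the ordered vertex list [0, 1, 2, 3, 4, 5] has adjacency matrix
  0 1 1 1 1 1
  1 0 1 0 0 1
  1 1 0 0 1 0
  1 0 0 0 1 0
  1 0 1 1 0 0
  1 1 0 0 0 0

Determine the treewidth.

A width-2 tree decomposition is:
Bags: B1 = {0, 2, 4}  B2 = {0, 1, 2}  B3 = {0, 3, 4}  B4 = {0, 1, 5}
Tree: B1–B2, B1–B3, B2–B4
Every bag has size at most 3, so the width is 3 − 1 = 2 and tw(G) ≤ 2. On the other hand G contains the 3-clique {0, 1, 2}. A clique must lie in a single bag of any decomposition, so no decomposition can have width below 2. Therefore the treewidth is 2.

2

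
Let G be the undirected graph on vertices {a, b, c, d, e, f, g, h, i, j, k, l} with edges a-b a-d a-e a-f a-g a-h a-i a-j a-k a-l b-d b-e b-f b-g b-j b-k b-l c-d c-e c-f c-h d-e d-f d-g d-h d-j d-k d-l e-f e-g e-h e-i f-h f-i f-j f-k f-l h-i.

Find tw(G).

A width-4 tree decomposition is:
Bags: B1 = {a, b, d, f, j}  B2 = {a, b, d, e, f}  B3 = {a, b, d, f, l}  B4 = {a, d, e, f, h}  B5 = {c, d, e, f, h}  B6 = {a, b, d, f, k}  B7 = {a, b, d, e, g}  B8 = {a, e, f, h, i}
Tree: B1–B2, B1–B3, B2–B4, B4–B5, B1–B6, B2–B7, B4–B8
Every bag has size at most 5, so the width is 5 − 1 = 4 and tw(G) ≤ 4. Conversely, {a, b, d, e, g} is a clique of size 5, and the vertices of any clique must share a bag in every tree decomposition; so some bag has ≥ 5 vertices and tw(G) ≥ 4. Hence tw(G) = 4 exactly.

4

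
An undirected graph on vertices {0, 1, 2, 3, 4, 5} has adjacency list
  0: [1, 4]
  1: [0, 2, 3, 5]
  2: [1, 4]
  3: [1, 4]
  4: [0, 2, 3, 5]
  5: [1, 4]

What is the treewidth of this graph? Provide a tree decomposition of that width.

Every bag has size at most 3, so the width is 3 − 1 = 2 and tw(G) ≤ 2. The edges 4–3–1–0–4 form a cycle, so G is not a tree and its treewidth is at least 2. The upper and lower bounds meet at 2, so that is the treewidth.

Treewidth 2.
One optimal decomposition is:
Bags: B1 = {1, 3, 4}  B2 = {0, 1, 4}  B3 = {1, 4, 5}  B4 = {1, 2, 4}
Tree: B1–B2, B2–B3, B3–B4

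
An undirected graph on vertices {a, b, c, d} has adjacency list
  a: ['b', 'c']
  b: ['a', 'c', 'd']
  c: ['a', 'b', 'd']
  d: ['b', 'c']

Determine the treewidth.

2

A width-2 tree decomposition is:
Bags: B1 = {a, b, c}  B2 = {b, c, d}
Tree: B1–B2
Each bag holds 3 vertices, so the decomposition has width 2, which upper-bounds the treewidth. Conversely, {b, c, d} is a clique of size 3, and the vertices of any clique must share a bag in every tree decomposition; so some bag has ≥ 3 vertices and tw(G) ≥ 2. Therefore the treewidth is 2.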